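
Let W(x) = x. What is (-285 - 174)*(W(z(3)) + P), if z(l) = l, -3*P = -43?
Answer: -7956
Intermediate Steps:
P = 43/3 (P = -1/3*(-43) = 43/3 ≈ 14.333)
(-285 - 174)*(W(z(3)) + P) = (-285 - 174)*(3 + 43/3) = -459*52/3 = -7956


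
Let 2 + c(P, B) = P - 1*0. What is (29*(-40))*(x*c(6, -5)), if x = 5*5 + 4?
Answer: -134560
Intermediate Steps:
x = 29 (x = 25 + 4 = 29)
c(P, B) = -2 + P (c(P, B) = -2 + (P - 1*0) = -2 + (P + 0) = -2 + P)
(29*(-40))*(x*c(6, -5)) = (29*(-40))*(29*(-2 + 6)) = -33640*4 = -1160*116 = -134560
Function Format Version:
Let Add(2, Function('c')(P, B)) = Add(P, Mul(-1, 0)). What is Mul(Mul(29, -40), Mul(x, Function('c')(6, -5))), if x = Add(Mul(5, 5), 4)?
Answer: -134560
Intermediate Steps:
x = 29 (x = Add(25, 4) = 29)
Function('c')(P, B) = Add(-2, P) (Function('c')(P, B) = Add(-2, Add(P, Mul(-1, 0))) = Add(-2, Add(P, 0)) = Add(-2, P))
Mul(Mul(29, -40), Mul(x, Function('c')(6, -5))) = Mul(Mul(29, -40), Mul(29, Add(-2, 6))) = Mul(-1160, Mul(29, 4)) = Mul(-1160, 116) = -134560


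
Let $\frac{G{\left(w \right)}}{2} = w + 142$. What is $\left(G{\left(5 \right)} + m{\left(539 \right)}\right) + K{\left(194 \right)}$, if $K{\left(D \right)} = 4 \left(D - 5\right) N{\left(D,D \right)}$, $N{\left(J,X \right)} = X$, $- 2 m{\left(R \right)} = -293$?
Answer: $\frac{294209}{2} \approx 1.471 \cdot 10^{5}$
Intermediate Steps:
$m{\left(R \right)} = \frac{293}{2}$ ($m{\left(R \right)} = \left(- \frac{1}{2}\right) \left(-293\right) = \frac{293}{2}$)
$G{\left(w \right)} = 284 + 2 w$ ($G{\left(w \right)} = 2 \left(w + 142\right) = 2 \left(142 + w\right) = 284 + 2 w$)
$K{\left(D \right)} = D \left(-20 + 4 D\right)$ ($K{\left(D \right)} = 4 \left(D - 5\right) D = 4 \left(-5 + D\right) D = \left(-20 + 4 D\right) D = D \left(-20 + 4 D\right)$)
$\left(G{\left(5 \right)} + m{\left(539 \right)}\right) + K{\left(194 \right)} = \left(\left(284 + 2 \cdot 5\right) + \frac{293}{2}\right) + 4 \cdot 194 \left(-5 + 194\right) = \left(\left(284 + 10\right) + \frac{293}{2}\right) + 4 \cdot 194 \cdot 189 = \left(294 + \frac{293}{2}\right) + 146664 = \frac{881}{2} + 146664 = \frac{294209}{2}$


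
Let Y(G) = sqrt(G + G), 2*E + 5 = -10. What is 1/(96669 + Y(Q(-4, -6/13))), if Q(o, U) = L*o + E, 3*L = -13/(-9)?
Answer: 2610063/252312180656 - 3*I*sqrt(1527)/252312180656 ≈ 1.0345e-5 - 4.6462e-10*I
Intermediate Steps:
L = 13/27 (L = (-13/(-9))/3 = (-13*(-1/9))/3 = (1/3)*(13/9) = 13/27 ≈ 0.48148)
E = -15/2 (E = -5/2 + (1/2)*(-10) = -5/2 - 5 = -15/2 ≈ -7.5000)
Q(o, U) = -15/2 + 13*o/27 (Q(o, U) = 13*o/27 - 15/2 = -15/2 + 13*o/27)
Y(G) = sqrt(2)*sqrt(G) (Y(G) = sqrt(2*G) = sqrt(2)*sqrt(G))
1/(96669 + Y(Q(-4, -6/13))) = 1/(96669 + sqrt(2)*sqrt(-15/2 + (13/27)*(-4))) = 1/(96669 + sqrt(2)*sqrt(-15/2 - 52/27)) = 1/(96669 + sqrt(2)*sqrt(-509/54)) = 1/(96669 + sqrt(2)*(I*sqrt(3054)/18)) = 1/(96669 + I*sqrt(1527)/9)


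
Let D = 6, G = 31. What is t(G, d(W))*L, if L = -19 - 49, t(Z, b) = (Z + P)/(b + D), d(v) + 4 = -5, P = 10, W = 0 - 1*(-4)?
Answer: 2788/3 ≈ 929.33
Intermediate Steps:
W = 4 (W = 0 + 4 = 4)
d(v) = -9 (d(v) = -4 - 5 = -9)
t(Z, b) = (10 + Z)/(6 + b) (t(Z, b) = (Z + 10)/(b + 6) = (10 + Z)/(6 + b))
L = -68
t(G, d(W))*L = ((10 + 31)/(6 - 9))*(-68) = (41/(-3))*(-68) = -1/3*41*(-68) = -41/3*(-68) = 2788/3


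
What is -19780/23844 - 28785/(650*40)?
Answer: -60031477/30997200 ≈ -1.9367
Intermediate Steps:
-19780/23844 - 28785/(650*40) = -19780*1/23844 - 28785/26000 = -4945/5961 - 28785*1/26000 = -4945/5961 - 5757/5200 = -60031477/30997200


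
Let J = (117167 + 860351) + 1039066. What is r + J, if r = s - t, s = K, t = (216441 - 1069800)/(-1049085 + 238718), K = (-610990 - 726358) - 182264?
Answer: 402728855365/810367 ≈ 4.9697e+5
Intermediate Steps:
K = -1519612 (K = -1337348 - 182264 = -1519612)
t = 853359/810367 (t = -853359/(-810367) = -853359*(-1/810367) = 853359/810367 ≈ 1.0531)
s = -1519612
J = 2016584 (J = 977518 + 1039066 = 2016584)
r = -1231444270963/810367 (r = -1519612 - 1*853359/810367 = -1519612 - 853359/810367 = -1231444270963/810367 ≈ -1.5196e+6)
r + J = -1231444270963/810367 + 2016584 = 402728855365/810367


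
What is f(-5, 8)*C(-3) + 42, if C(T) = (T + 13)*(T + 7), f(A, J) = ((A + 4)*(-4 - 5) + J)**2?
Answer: 11602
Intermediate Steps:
f(A, J) = (-36 + J - 9*A)**2 (f(A, J) = ((4 + A)*(-9) + J)**2 = ((-36 - 9*A) + J)**2 = (-36 + J - 9*A)**2)
C(T) = (7 + T)*(13 + T) (C(T) = (13 + T)*(7 + T) = (7 + T)*(13 + T))
f(-5, 8)*C(-3) + 42 = (36 - 1*8 + 9*(-5))**2*(91 + (-3)**2 + 20*(-3)) + 42 = (36 - 8 - 45)**2*(91 + 9 - 60) + 42 = (-17)**2*40 + 42 = 289*40 + 42 = 11560 + 42 = 11602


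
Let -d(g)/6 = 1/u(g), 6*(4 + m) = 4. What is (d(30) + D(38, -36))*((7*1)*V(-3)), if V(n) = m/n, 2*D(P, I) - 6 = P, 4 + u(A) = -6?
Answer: 1582/9 ≈ 175.78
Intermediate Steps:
m = -10/3 (m = -4 + (1/6)*4 = -4 + 2/3 = -10/3 ≈ -3.3333)
u(A) = -10 (u(A) = -4 - 6 = -10)
D(P, I) = 3 + P/2
V(n) = -10/(3*n)
d(g) = 3/5 (d(g) = -6/(-10) = -6*(-1/10) = 3/5)
(d(30) + D(38, -36))*((7*1)*V(-3)) = (3/5 + (3 + (1/2)*38))*((7*1)*(-10/3/(-3))) = (3/5 + (3 + 19))*(7*(-10/3*(-1/3))) = (3/5 + 22)*(7*(10/9)) = (113/5)*(70/9) = 1582/9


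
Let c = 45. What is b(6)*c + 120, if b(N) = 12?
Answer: 660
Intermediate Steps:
b(6)*c + 120 = 12*45 + 120 = 540 + 120 = 660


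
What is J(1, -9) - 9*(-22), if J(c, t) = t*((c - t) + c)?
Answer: 99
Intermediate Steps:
J(c, t) = t*(-t + 2*c)
J(1, -9) - 9*(-22) = -9*(-1*(-9) + 2*1) - 9*(-22) = -9*(9 + 2) + 198 = -9*11 + 198 = -99 + 198 = 99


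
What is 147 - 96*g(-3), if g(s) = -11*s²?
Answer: 9651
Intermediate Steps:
147 - 96*g(-3) = 147 - (-1056)*(-3)² = 147 - (-1056)*9 = 147 - 96*(-99) = 147 + 9504 = 9651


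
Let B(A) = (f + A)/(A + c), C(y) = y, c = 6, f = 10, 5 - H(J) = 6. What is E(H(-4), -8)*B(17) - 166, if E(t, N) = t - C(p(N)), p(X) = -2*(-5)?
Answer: -4115/23 ≈ -178.91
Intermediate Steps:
H(J) = -1 (H(J) = 5 - 1*6 = 5 - 6 = -1)
p(X) = 10
B(A) = (10 + A)/(6 + A) (B(A) = (10 + A)/(A + 6) = (10 + A)/(6 + A))
E(t, N) = -10 + t (E(t, N) = t - 1*10 = t - 10 = -10 + t)
E(H(-4), -8)*B(17) - 166 = (-10 - 1)*((10 + 17)/(6 + 17)) - 166 = -11*27/23 - 166 = -297/23 - 166 = -4115/23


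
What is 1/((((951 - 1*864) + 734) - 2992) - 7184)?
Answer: -1/9355 ≈ -0.00010689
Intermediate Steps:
1/((((951 - 1*864) + 734) - 2992) - 7184) = 1/((((951 - 864) + 734) - 2992) - 7184) = 1/(((87 + 734) - 2992) - 7184) = 1/((821 - 2992) - 7184) = 1/(-2171 - 7184) = 1/(-9355) = -1/9355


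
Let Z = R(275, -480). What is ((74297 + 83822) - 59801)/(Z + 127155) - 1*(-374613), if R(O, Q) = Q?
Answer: 47454200093/126675 ≈ 3.7461e+5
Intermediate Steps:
Z = -480
((74297 + 83822) - 59801)/(Z + 127155) - 1*(-374613) = ((74297 + 83822) - 59801)/(-480 + 127155) - 1*(-374613) = (158119 - 59801)/126675 + 374613 = 98318*(1/126675) + 374613 = 98318/126675 + 374613 = 47454200093/126675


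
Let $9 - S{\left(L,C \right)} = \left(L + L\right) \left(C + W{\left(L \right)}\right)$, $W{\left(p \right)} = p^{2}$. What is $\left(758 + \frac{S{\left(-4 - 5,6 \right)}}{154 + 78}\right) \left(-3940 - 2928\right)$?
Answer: $- \frac{304649027}{58} \approx -5.2526 \cdot 10^{6}$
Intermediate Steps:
$S{\left(L,C \right)} = 9 - 2 L \left(C + L^{2}\right)$ ($S{\left(L,C \right)} = 9 - \left(L + L\right) \left(C + L^{2}\right) = 9 - 2 L \left(C + L^{2}\right)$)
$\left(758 + \frac{S{\left(-4 - 5,6 \right)}}{154 + 78}\right) \left(-3940 - 2928\right) = \left(758 + \frac{9 - 2 \left(-4 - 5\right)^{3} - 12 \left(-4 - 5\right)}{154 + 78}\right) \left(-3940 - 2928\right) = \left(758 + \frac{9 - 2 \left(-4 - 5\right)^{3} - 12 \left(-4 - 5\right)}{232}\right) \left(-3940 - 2928\right) = \left(758 + \frac{9 - 2 \left(-9\right)^{3} - 12 \left(-9\right)}{232}\right) \left(-6868\right) = \left(758 + \frac{9 - -1458 + 108}{232}\right) \left(-6868\right) = \left(758 + \frac{9 + 1458 + 108}{232}\right) \left(-6868\right) = \left(758 + \frac{1}{232} \cdot 1575\right) \left(-6868\right) = \left(758 + \frac{1575}{232}\right) \left(-6868\right) = \frac{177431}{232} \left(-6868\right) = - \frac{304649027}{58}$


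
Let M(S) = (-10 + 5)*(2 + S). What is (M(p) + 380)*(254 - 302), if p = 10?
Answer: -15360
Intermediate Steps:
M(S) = -10 - 5*S (M(S) = -5*(2 + S) = -10 - 5*S)
(M(p) + 380)*(254 - 302) = ((-10 - 5*10) + 380)*(254 - 302) = ((-10 - 50) + 380)*(-48) = (-60 + 380)*(-48) = 320*(-48) = -15360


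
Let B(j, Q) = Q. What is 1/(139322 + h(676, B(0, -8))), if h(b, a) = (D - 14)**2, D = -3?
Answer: 1/139611 ≈ 7.1628e-6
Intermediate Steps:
h(b, a) = 289 (h(b, a) = (-3 - 14)**2 = (-17)**2 = 289)
1/(139322 + h(676, B(0, -8))) = 1/(139322 + 289) = 1/139611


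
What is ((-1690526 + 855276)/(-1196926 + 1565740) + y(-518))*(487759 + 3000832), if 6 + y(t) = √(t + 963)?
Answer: -5316846419597/184407 + 3488591*√445 ≈ 4.4760e+7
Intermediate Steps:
y(t) = -6 + √(963 + t) (y(t) = -6 + √(t + 963) = -6 + √(963 + t))
((-1690526 + 855276)/(-1196926 + 1565740) + y(-518))*(487759 + 3000832) = ((-1690526 + 855276)/(-1196926 + 1565740) + (-6 + √(963 - 518)))*(487759 + 3000832) = (-835250/368814 + (-6 + √445))*3488591 = (-835250*1/368814 + (-6 + √445))*3488591 = (-417625/184407 + (-6 + √445))*3488591 = (-1524067/184407 + √445)*3488591 = -5316846419597/184407 + 3488591*√445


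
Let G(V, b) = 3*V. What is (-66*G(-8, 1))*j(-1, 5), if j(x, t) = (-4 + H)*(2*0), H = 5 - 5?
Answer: 0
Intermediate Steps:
H = 0
j(x, t) = 0 (j(x, t) = (-4 + 0)*(2*0) = -4*0 = 0)
(-66*G(-8, 1))*j(-1, 5) = -198*(-8)*0 = -66*(-24)*0 = 1584*0 = 0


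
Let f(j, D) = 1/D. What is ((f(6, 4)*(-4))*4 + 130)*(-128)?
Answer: -16128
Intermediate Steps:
((f(6, 4)*(-4))*4 + 130)*(-128) = ((-4/4)*4 + 130)*(-128) = (((¼)*(-4))*4 + 130)*(-128) = (-1*4 + 130)*(-128) = (-4 + 130)*(-128) = 126*(-128) = -16128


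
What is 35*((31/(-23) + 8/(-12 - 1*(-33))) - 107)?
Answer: -260740/69 ≈ -3778.8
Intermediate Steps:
35*((31/(-23) + 8/(-12 - 1*(-33))) - 107) = 35*((31*(-1/23) + 8/(-12 + 33)) - 107) = 35*((-31/23 + 8/21) - 107) = 35*(-467/483 - 107) = 35*(-52148/483) = -260740/69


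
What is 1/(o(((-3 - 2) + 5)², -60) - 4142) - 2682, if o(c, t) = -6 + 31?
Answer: -11041795/4117 ≈ -2682.0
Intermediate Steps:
o(c, t) = 25
1/(o(((-3 - 2) + 5)², -60) - 4142) - 2682 = 1/(25 - 4142) - 2682 = 1/(-4117) - 2682 = -1/4117 - 2682 = -11041795/4117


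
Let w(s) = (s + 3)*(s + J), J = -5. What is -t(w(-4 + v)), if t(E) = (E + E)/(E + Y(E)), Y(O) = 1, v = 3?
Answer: -24/11 ≈ -2.1818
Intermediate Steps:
w(s) = (-5 + s)*(3 + s) (w(s) = (s + 3)*(s - 5) = (3 + s)*(-5 + s) = (-5 + s)*(3 + s))
t(E) = 2*E/(1 + E) (t(E) = (E + E)/(E + 1) = (2*E)/(1 + E) = 2*E/(1 + E))
-t(w(-4 + v)) = -2*(-15 + (-4 + 3)² - 2*(-4 + 3))/(1 + (-15 + (-4 + 3)² - 2*(-4 + 3))) = -2*(-15 + (-1)² - 2*(-1))/(1 + (-15 + (-1)² - 2*(-1))) = -2*(-15 + 1 + 2)/(1 + (-15 + 1 + 2)) = -2*(-12)/(1 - 12) = -2*(-12)/(-11) = -2*(-12)*(-1)/11 = -1*24/11 = -24/11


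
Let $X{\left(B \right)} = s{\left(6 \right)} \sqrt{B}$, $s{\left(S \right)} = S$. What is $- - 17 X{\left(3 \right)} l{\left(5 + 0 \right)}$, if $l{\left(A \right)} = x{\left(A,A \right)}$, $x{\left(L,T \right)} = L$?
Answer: $510 \sqrt{3} \approx 883.35$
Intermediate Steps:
$l{\left(A \right)} = A$
$X{\left(B \right)} = 6 \sqrt{B}$
$- - 17 X{\left(3 \right)} l{\left(5 + 0 \right)} = - - 17 \cdot 6 \sqrt{3} \left(5 + 0\right) = - - 102 \sqrt{3} \cdot 5 = - \left(-510\right) \sqrt{3} = 510 \sqrt{3}$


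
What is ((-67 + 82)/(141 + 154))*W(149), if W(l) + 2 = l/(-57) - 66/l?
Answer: -42949/167029 ≈ -0.25713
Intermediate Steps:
W(l) = -2 - 66/l - l/57 (W(l) = -2 + (l/(-57) - 66/l) = -2 + (l*(-1/57) - 66/l) = -2 + (-l/57 - 66/l) = -2 + (-66/l - l/57) = -2 - 66/l - l/57)
((-67 + 82)/(141 + 154))*W(149) = ((-67 + 82)/(141 + 154))*(-2 - 66/149 - 1/57*149) = (15/295)*(-2 - 66*1/149 - 149/57) = (15*(1/295))*(-2 - 66/149 - 149/57) = (3/59)*(-42949/8493) = -42949/167029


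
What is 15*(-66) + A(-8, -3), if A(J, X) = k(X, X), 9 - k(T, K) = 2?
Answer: -983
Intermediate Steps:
k(T, K) = 7 (k(T, K) = 9 - 1*2 = 9 - 2 = 7)
A(J, X) = 7
15*(-66) + A(-8, -3) = 15*(-66) + 7 = -990 + 7 = -983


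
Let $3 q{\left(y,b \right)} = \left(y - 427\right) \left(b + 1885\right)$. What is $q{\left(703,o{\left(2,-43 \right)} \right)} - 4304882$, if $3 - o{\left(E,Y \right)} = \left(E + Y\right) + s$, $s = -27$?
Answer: $-4124930$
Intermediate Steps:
$o{\left(E,Y \right)} = 30 - E - Y$ ($o{\left(E,Y \right)} = 3 - \left(\left(E + Y\right) - 27\right) = 3 - \left(-27 + E + Y\right) = 30 - E - Y$)
$q{\left(y,b \right)} = \frac{\left(-427 + y\right) \left(1885 + b\right)}{3}$ ($q{\left(y,b \right)} = \frac{\left(y - 427\right) \left(b + 1885\right)}{3} = \frac{\left(-427 + y\right) \left(1885 + b\right)}{3}$)
$q{\left(703,o{\left(2,-43 \right)} \right)} - 4304882 = \left(- \frac{804895}{3} - \frac{427 \left(30 - 2 - -43\right)}{3} + \frac{1885}{3} \cdot 703 + \frac{1}{3} \left(30 - 2 - -43\right) 703\right) - 4304882 = \left(- \frac{804895}{3} - \frac{427 \left(30 - 2 + 43\right)}{3} + \frac{1325155}{3} + \frac{1}{3} \left(30 - 2 + 43\right) 703\right) - 4304882 = \left(- \frac{804895}{3} - \frac{30317}{3} + \frac{1325155}{3} + \frac{1}{3} \cdot 71 \cdot 703\right) - 4304882 = \left(- \frac{804895}{3} - \frac{30317}{3} + \frac{1325155}{3} + \frac{49913}{3}\right) - 4304882 = 179952 - 4304882 = -4124930$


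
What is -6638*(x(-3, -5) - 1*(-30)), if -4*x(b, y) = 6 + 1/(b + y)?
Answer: -3030247/16 ≈ -1.8939e+5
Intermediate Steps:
x(b, y) = -3/2 - 1/(4*(b + y)) (x(b, y) = -(6 + 1/(b + y))/4 = -3/2 - 1/(4*(b + y)))
-6638*(x(-3, -5) - 1*(-30)) = -6638*((-1 - 6*(-3) - 6*(-5))/(4*(-3 - 5)) - 1*(-30)) = -6638*((¼)*(-1 + 18 + 30)/(-8) + 30) = -6638*((¼)*(-⅛)*47 + 30) = -6638*(-47/32 + 30) = -6638*913/32 = -3030247/16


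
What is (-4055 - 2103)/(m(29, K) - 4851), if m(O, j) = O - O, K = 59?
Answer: 6158/4851 ≈ 1.2694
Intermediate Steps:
m(O, j) = 0
(-4055 - 2103)/(m(29, K) - 4851) = (-4055 - 2103)/(0 - 4851) = -6158/(-4851) = -6158*(-1/4851) = 6158/4851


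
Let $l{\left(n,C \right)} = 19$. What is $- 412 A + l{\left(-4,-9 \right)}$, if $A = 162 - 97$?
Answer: $-26761$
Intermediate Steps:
$A = 65$ ($A = 162 - 97 = 65$)
$- 412 A + l{\left(-4,-9 \right)} = \left(-412\right) 65 + 19 = -26780 + 19 = -26761$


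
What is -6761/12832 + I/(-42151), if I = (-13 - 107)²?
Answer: -469763711/540881632 ≈ -0.86852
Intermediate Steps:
I = 14400 (I = (-120)² = 14400)
-6761/12832 + I/(-42151) = -6761/12832 + 14400/(-42151) = -6761*1/12832 + 14400*(-1/42151) = -6761/12832 - 14400/42151 = -469763711/540881632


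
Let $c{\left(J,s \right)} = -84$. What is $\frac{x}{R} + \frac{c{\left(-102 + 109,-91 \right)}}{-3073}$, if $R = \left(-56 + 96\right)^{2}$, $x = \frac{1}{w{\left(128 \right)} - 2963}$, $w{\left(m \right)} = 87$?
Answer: $\frac{55218761}{2020102400} \approx 0.027335$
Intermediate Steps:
$x = - \frac{1}{2876}$ ($x = \frac{1}{87 - 2963} = \frac{1}{-2876} = - \frac{1}{2876} \approx -0.00034771$)
$R = 1600$ ($R = 40^{2} = 1600$)
$\frac{x}{R} + \frac{c{\left(-102 + 109,-91 \right)}}{-3073} = - \frac{1}{2876 \cdot 1600} - \frac{84}{-3073} = \left(- \frac{1}{2876}\right) \frac{1}{1600} - - \frac{12}{439} = - \frac{1}{4601600} + \frac{12}{439} = \frac{55218761}{2020102400}$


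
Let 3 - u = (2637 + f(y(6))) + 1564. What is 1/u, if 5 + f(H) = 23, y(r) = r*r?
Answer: -1/4216 ≈ -0.00023719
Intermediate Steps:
y(r) = r**2
f(H) = 18 (f(H) = -5 + 23 = 18)
u = -4216 (u = 3 - ((2637 + 18) + 1564) = 3 - (2655 + 1564) = 3 - 1*4219 = 3 - 4219 = -4216)
1/u = 1/(-4216) = -1/4216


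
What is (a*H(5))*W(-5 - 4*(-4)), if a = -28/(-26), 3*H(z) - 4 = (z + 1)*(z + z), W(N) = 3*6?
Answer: 5376/13 ≈ 413.54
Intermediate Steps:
W(N) = 18
H(z) = 4/3 + 2*z*(1 + z)/3 (H(z) = 4/3 + ((z + 1)*(z + z))/3 = 4/3 + ((1 + z)*(2*z))/3 = 4/3 + (2*z*(1 + z))/3 = 4/3 + 2*z*(1 + z)/3)
a = 14/13 (a = -28*(-1/26) = 14/13 ≈ 1.0769)
(a*H(5))*W(-5 - 4*(-4)) = (14*(4/3 + (⅔)*5 + (⅔)*5²)/13)*18 = (14*(4/3 + 10/3 + (⅔)*25)/13)*18 = (14*(4/3 + 10/3 + 50/3)/13)*18 = ((14/13)*(64/3))*18 = (896/39)*18 = 5376/13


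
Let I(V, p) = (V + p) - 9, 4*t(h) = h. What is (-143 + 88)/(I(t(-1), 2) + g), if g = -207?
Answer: 220/857 ≈ 0.25671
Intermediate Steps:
t(h) = h/4
I(V, p) = -9 + V + p
(-143 + 88)/(I(t(-1), 2) + g) = (-143 + 88)/((-9 + (¼)*(-1) + 2) - 207) = -55/((-9 - ¼ + 2) - 207) = -55/(-29/4 - 207) = -55/(-857/4) = -55*(-4/857) = 220/857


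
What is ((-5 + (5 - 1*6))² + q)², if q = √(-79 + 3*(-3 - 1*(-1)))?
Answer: (36 + I*√85)² ≈ 1211.0 + 663.81*I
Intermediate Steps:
q = I*√85 (q = √(-79 + 3*(-3 + 1)) = √(-79 + 3*(-2)) = √(-79 - 6) = √(-85) = I*√85 ≈ 9.2195*I)
((-5 + (5 - 1*6))² + q)² = ((-5 + (5 - 1*6))² + I*√85)² = ((-5 + (5 - 6))² + I*√85)² = ((-5 - 1)² + I*√85)² = ((-6)² + I*√85)² = (36 + I*√85)²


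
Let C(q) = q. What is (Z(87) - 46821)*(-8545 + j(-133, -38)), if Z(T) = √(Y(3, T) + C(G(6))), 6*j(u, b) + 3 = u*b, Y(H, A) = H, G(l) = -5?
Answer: 721339933/2 - 46219*I*√2/6 ≈ 3.6067e+8 - 10894.0*I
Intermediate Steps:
j(u, b) = -½ + b*u/6 (j(u, b) = -½ + (u*b)/6 = -½ + (b*u)/6 = -½ + b*u/6)
Z(T) = I*√2 (Z(T) = √(3 - 5) = √(-2) = I*√2)
(Z(87) - 46821)*(-8545 + j(-133, -38)) = (I*√2 - 46821)*(-8545 + (-½ + (⅙)*(-38)*(-133))) = (-46821 + I*√2)*(-8545 + (-½ + 2527/3)) = (-46821 + I*√2)*(-8545 + 5051/6) = (-46821 + I*√2)*(-46219/6) = 721339933/2 - 46219*I*√2/6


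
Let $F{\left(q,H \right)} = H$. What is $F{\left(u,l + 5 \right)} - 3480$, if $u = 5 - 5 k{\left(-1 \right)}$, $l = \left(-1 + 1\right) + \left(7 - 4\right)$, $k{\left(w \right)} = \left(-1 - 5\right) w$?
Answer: $-3472$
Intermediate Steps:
$k{\left(w \right)} = - 6 w$
$l = 3$ ($l = 0 + 3 = 3$)
$u = -25$ ($u = 5 - 5 \left(\left(-6\right) \left(-1\right)\right) = 5 - 30 = -25$)
$F{\left(u,l + 5 \right)} - 3480 = \left(3 + 5\right) - 3480 = 8 - 3480 = -3472$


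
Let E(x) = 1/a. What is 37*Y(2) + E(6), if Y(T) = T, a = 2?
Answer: 149/2 ≈ 74.500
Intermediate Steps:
E(x) = 1/2
37*Y(2) + E(6) = 37*2 + 1/2 = 74 + 1/2 = 149/2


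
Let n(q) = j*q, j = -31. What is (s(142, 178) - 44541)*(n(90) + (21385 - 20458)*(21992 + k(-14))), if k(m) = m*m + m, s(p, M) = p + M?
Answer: -908852456268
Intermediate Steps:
s(p, M) = M + p
k(m) = m + m**2 (k(m) = m**2 + m = m + m**2)
n(q) = -31*q
(s(142, 178) - 44541)*(n(90) + (21385 - 20458)*(21992 + k(-14))) = ((178 + 142) - 44541)*(-31*90 + (21385 - 20458)*(21992 - 14*(1 - 14))) = (320 - 44541)*(-2790 + 927*(21992 - 14*(-13))) = -44221*(-2790 + 927*(21992 + 182)) = -44221*(-2790 + 927*22174) = -44221*(-2790 + 20555298) = -44221*20552508 = -908852456268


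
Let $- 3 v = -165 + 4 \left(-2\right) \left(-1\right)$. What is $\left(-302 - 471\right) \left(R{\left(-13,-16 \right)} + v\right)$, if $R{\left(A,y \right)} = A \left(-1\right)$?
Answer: $- \frac{151508}{3} \approx -50503.0$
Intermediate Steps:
$R{\left(A,y \right)} = - A$
$v = \frac{157}{3}$ ($v = - \frac{-165 + 4 \left(-2\right) \left(-1\right)}{3} = - \frac{-165 - -8}{3} = - \frac{-165 + 8}{3} = \left(- \frac{1}{3}\right) \left(-157\right) = \frac{157}{3} \approx 52.333$)
$\left(-302 - 471\right) \left(R{\left(-13,-16 \right)} + v\right) = \left(-302 - 471\right) \left(\left(-1\right) \left(-13\right) + \frac{157}{3}\right) = - 773 \left(13 + \frac{157}{3}\right) = \left(-773\right) \frac{196}{3} = - \frac{151508}{3}$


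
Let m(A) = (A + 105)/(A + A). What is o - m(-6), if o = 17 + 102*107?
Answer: 43757/4 ≈ 10939.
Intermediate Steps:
m(A) = (105 + A)/(2*A) (m(A) = (105 + A)/((2*A)) = (105 + A)*(1/(2*A)) = (105 + A)/(2*A))
o = 10931 (o = 17 + 10914 = 10931)
o - m(-6) = 10931 - (105 - 6)/(2*(-6)) = 10931 - (-1)*99/(2*6) = 10931 - 1*(-33/4) = 10931 + 33/4 = 43757/4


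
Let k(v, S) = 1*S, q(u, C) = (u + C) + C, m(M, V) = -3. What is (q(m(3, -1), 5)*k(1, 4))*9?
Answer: 252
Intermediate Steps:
q(u, C) = u + 2*C (q(u, C) = (C + u) + C = u + 2*C)
k(v, S) = S
(q(m(3, -1), 5)*k(1, 4))*9 = ((-3 + 2*5)*4)*9 = ((-3 + 10)*4)*9 = (7*4)*9 = 28*9 = 252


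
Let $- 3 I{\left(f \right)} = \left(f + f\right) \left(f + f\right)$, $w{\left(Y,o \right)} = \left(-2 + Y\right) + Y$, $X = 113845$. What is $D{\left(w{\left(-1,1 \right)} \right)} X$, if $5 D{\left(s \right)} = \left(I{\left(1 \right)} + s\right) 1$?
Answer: $- \frac{364304}{3} \approx -1.2143 \cdot 10^{5}$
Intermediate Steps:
$w{\left(Y,o \right)} = -2 + 2 Y$
$I{\left(f \right)} = - \frac{4 f^{2}}{3}$ ($I{\left(f \right)} = - \frac{\left(f + f\right) \left(f + f\right)}{3} = - \frac{2 f 2 f}{3} = - \frac{4 f^{2}}{3}$)
$D{\left(s \right)} = - \frac{4}{15} + \frac{s}{5}$ ($D{\left(s \right)} = \frac{\left(- \frac{4 \cdot 1^{2}}{3} + s\right) 1}{5} = \frac{\left(\left(- \frac{4}{3}\right) 1 + s\right) 1}{5} = \frac{\left(- \frac{4}{3} + s\right) 1}{5} = \frac{- \frac{4}{3} + s}{5} = - \frac{4}{15} + \frac{s}{5}$)
$D{\left(w{\left(-1,1 \right)} \right)} X = \left(- \frac{4}{15} + \frac{-2 + 2 \left(-1\right)}{5}\right) 113845 = \left(- \frac{4}{15} + \frac{-2 - 2}{5}\right) 113845 = \left(- \frac{4}{15} + \frac{1}{5} \left(-4\right)\right) 113845 = \left(- \frac{4}{15} - \frac{4}{5}\right) 113845 = \left(- \frac{16}{15}\right) 113845 = - \frac{364304}{3}$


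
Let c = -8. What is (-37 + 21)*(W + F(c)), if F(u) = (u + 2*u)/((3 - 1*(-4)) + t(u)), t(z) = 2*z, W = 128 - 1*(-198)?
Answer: -15776/3 ≈ -5258.7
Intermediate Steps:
W = 326 (W = 128 + 198 = 326)
F(u) = 3*u/(7 + 2*u) (F(u) = (u + 2*u)/((3 - 1*(-4)) + 2*u) = (3*u)/((3 + 4) + 2*u) = (3*u)/(7 + 2*u) = 3*u/(7 + 2*u))
(-37 + 21)*(W + F(c)) = (-37 + 21)*(326 + 3*(-8)/(7 + 2*(-8))) = -16*(326 + 3*(-8)/(7 - 16)) = -16*(326 + 3*(-8)/(-9)) = -16*(326 + 3*(-8)*(-⅑)) = -16*(326 + 8/3) = -16*986/3 = -15776/3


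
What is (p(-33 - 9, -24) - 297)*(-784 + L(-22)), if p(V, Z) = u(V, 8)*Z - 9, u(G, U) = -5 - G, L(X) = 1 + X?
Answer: 961170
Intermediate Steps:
p(V, Z) = -9 + Z*(-5 - V) (p(V, Z) = (-5 - V)*Z - 9 = Z*(-5 - V) - 9 = -9 + Z*(-5 - V))
(p(-33 - 9, -24) - 297)*(-784 + L(-22)) = ((-9 - 1*(-24)*(5 + (-33 - 9))) - 297)*(-784 + (1 - 22)) = ((-9 - 1*(-24)*(5 - 42)) - 297)*(-784 - 21) = ((-9 - 1*(-24)*(-37)) - 297)*(-805) = ((-9 - 888) - 297)*(-805) = (-897 - 297)*(-805) = -1194*(-805) = 961170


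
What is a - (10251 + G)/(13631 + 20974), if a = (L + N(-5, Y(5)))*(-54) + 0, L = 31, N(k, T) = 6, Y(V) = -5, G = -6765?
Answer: -23048092/11535 ≈ -1998.1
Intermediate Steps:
a = -1998 (a = (31 + 6)*(-54) + 0 = 37*(-54) + 0 = -1998 + 0 = -1998)
a - (10251 + G)/(13631 + 20974) = -1998 - (10251 - 6765)/(13631 + 20974) = -1998 - 3486/34605 = -1998 - 1*1162/11535 = -1998 - 1162/11535 = -23048092/11535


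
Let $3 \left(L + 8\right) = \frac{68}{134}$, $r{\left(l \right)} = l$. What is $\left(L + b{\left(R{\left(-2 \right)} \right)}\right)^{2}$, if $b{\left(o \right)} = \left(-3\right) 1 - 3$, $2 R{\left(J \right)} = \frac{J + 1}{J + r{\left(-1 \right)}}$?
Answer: $\frac{7728400}{40401} \approx 191.29$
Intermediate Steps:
$R{\left(J \right)} = \frac{1 + J}{2 \left(-1 + J\right)}$ ($R{\left(J \right)} = \frac{\left(J + 1\right) \frac{1}{J - 1}}{2} = \frac{\left(1 + J\right) \frac{1}{-1 + J}}{2} = \frac{\frac{1}{-1 + J} \left(1 + J\right)}{2} = \frac{1 + J}{2 \left(-1 + J\right)}$)
$b{\left(o \right)} = -6$ ($b{\left(o \right)} = -3 - 3 = -6$)
$L = - \frac{1574}{201}$ ($L = -8 + \frac{68 \cdot \frac{1}{134}}{3} = -8 + \frac{1}{3} \cdot \frac{34}{67} = -8 + \frac{34}{201} = - \frac{1574}{201} \approx -7.8308$)
$\left(L + b{\left(R{\left(-2 \right)} \right)}\right)^{2} = \left(- \frac{1574}{201} - 6\right)^{2} = \left(- \frac{2780}{201}\right)^{2} = \frac{7728400}{40401}$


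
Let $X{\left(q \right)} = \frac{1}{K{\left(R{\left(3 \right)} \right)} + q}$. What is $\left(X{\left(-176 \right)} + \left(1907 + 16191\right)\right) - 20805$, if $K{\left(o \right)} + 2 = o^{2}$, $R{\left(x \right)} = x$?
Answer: $- \frac{457484}{169} \approx -2707.0$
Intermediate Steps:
$K{\left(o \right)} = -2 + o^{2}$
$X{\left(q \right)} = \frac{1}{7 + q}$ ($X{\left(q \right)} = \frac{1}{\left(-2 + 3^{2}\right) + q} = \frac{1}{\left(-2 + 9\right) + q} = \frac{1}{7 + q}$)
$\left(X{\left(-176 \right)} + \left(1907 + 16191\right)\right) - 20805 = \left(\frac{1}{7 - 176} + \left(1907 + 16191\right)\right) - 20805 = \left(\frac{1}{-169} + 18098\right) - 20805 = \left(- \frac{1}{169} + 18098\right) - 20805 = \frac{3058561}{169} - 20805 = - \frac{457484}{169}$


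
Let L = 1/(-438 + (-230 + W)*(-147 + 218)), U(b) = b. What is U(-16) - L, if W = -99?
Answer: -380751/23797 ≈ -16.000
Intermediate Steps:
L = -1/23797 (L = 1/(-438 + (-230 - 99)*(-147 + 218)) = 1/(-438 - 329*71) = 1/(-438 - 23359) = 1/(-23797) = -1/23797 ≈ -4.2022e-5)
U(-16) - L = -16 - 1*(-1/23797) = -16 + 1/23797 = -380751/23797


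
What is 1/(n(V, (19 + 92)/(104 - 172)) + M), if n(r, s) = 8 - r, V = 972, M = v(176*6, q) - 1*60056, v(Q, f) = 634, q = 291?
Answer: -1/60386 ≈ -1.6560e-5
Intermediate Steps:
M = -59422 (M = 634 - 1*60056 = 634 - 60056 = -59422)
1/(n(V, (19 + 92)/(104 - 172)) + M) = 1/((8 - 1*972) - 59422) = 1/((8 - 972) - 59422) = 1/(-964 - 59422) = 1/(-60386) = -1/60386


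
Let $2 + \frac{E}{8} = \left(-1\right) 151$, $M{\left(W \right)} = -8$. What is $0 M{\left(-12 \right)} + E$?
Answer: $-1224$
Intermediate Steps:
$E = -1224$ ($E = -16 + 8 \left(\left(-1\right) 151\right) = -16 + 8 \left(-151\right) = -16 - 1208 = -1224$)
$0 M{\left(-12 \right)} + E = 0 \left(-8\right) - 1224 = 0 - 1224 = -1224$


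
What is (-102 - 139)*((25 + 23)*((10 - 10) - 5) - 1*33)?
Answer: 65793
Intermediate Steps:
(-102 - 139)*((25 + 23)*((10 - 10) - 5) - 1*33) = -241*(48*(0 - 5) - 33) = -241*(48*(-5) - 33) = -241*(-240 - 33) = -241*(-273) = 65793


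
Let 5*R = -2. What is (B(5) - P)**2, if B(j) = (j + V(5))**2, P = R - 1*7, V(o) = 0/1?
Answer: 26244/25 ≈ 1049.8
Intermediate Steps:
V(o) = 0 (V(o) = 0*1 = 0)
R = -2/5 (R = (1/5)*(-2) = -2/5 ≈ -0.40000)
P = -37/5 (P = -2/5 - 1*7 = -2/5 - 7 = -37/5 ≈ -7.4000)
B(j) = j**2 (B(j) = (j + 0)**2 = j**2)
(B(5) - P)**2 = (5**2 - 1*(-37/5))**2 = (25 + 37/5)**2 = (162/5)**2 = 26244/25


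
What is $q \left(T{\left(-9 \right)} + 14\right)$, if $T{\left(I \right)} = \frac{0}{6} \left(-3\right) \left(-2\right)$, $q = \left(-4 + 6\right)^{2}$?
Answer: $56$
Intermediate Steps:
$q = 4$ ($q = 2^{2} = 4$)
$T{\left(I \right)} = 0$ ($T{\left(I \right)} = 0 \cdot \frac{1}{6} \left(-3\right) \left(-2\right) = 0 \left(-3\right) \left(-2\right) = 0 \left(-2\right) = 0$)
$q \left(T{\left(-9 \right)} + 14\right) = 4 \left(0 + 14\right) = 4 \cdot 14 = 56$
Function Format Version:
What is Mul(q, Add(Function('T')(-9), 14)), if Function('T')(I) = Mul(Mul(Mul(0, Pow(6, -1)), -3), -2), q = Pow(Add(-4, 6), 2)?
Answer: 56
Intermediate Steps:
q = 4 (q = Pow(2, 2) = 4)
Function('T')(I) = 0 (Function('T')(I) = Mul(Mul(Mul(0, Rational(1, 6)), -3), -2) = Mul(Mul(0, -3), -2) = Mul(0, -2) = 0)
Mul(q, Add(Function('T')(-9), 14)) = Mul(4, Add(0, 14)) = Mul(4, 14) = 56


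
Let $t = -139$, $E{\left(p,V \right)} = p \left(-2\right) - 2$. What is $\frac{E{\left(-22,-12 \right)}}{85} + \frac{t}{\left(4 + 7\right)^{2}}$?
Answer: $- \frac{6733}{10285} \approx -0.65464$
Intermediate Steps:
$E{\left(p,V \right)} = -2 - 2 p$ ($E{\left(p,V \right)} = - 2 p - 2 = -2 - 2 p$)
$\frac{E{\left(-22,-12 \right)}}{85} + \frac{t}{\left(4 + 7\right)^{2}} = \frac{-2 - -44}{85} - \frac{139}{\left(4 + 7\right)^{2}} = \left(-2 + 44\right) \frac{1}{85} - \frac{139}{11^{2}} = 42 \cdot \frac{1}{85} - \frac{139}{121} = \frac{42}{85} - \frac{139}{121} = - \frac{6733}{10285}$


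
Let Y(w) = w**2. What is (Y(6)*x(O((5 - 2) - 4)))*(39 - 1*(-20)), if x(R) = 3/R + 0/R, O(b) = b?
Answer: -6372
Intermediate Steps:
x(R) = 3/R (x(R) = 3/R + 0 = 3/R)
(Y(6)*x(O((5 - 2) - 4)))*(39 - 1*(-20)) = (6**2*(3/((5 - 2) - 4)))*(39 - 1*(-20)) = (36*(3/(3 - 4)))*(39 + 20) = (36*(3/(-1)))*59 = (36*(3*(-1)))*59 = (36*(-3))*59 = -108*59 = -6372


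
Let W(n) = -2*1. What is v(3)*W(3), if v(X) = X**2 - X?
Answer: -12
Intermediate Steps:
W(n) = -2
v(3)*W(3) = (3*(-1 + 3))*(-2) = (3*2)*(-2) = 6*(-2) = -12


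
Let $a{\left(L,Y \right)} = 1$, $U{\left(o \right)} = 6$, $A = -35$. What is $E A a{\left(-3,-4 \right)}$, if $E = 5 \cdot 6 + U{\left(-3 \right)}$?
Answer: $-1260$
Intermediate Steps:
$E = 36$ ($E = 5 \cdot 6 + 6 = 30 + 6 = 36$)
$E A a{\left(-3,-4 \right)} = 36 \left(-35\right) 1 = \left(-1260\right) 1 = -1260$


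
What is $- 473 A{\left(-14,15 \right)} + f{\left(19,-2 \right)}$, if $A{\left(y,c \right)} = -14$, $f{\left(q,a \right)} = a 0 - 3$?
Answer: $6619$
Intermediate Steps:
$f{\left(q,a \right)} = -3$ ($f{\left(q,a \right)} = 0 - 3 = -3$)
$- 473 A{\left(-14,15 \right)} + f{\left(19,-2 \right)} = \left(-473\right) \left(-14\right) - 3 = 6622 - 3 = 6619$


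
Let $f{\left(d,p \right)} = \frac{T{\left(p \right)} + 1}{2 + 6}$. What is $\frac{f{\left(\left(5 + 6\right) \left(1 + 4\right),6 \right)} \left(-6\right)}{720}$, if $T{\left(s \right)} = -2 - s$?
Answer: $\frac{7}{960} \approx 0.0072917$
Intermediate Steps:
$f{\left(d,p \right)} = - \frac{1}{8} - \frac{p}{8}$ ($f{\left(d,p \right)} = \frac{\left(-2 - p\right) + 1}{2 + 6} = \frac{-1 - p}{8} = \left(-1 - p\right) \frac{1}{8} = - \frac{1}{8} - \frac{p}{8}$)
$\frac{f{\left(\left(5 + 6\right) \left(1 + 4\right),6 \right)} \left(-6\right)}{720} = \frac{\left(- \frac{1}{8} - \frac{3}{4}\right) \left(-6\right)}{720} = \left(- \frac{1}{8} - \frac{3}{4}\right) \left(-6\right) \frac{1}{720} = \left(- \frac{7}{8}\right) \left(-6\right) \frac{1}{720} = \frac{21}{4} \cdot \frac{1}{720} = \frac{7}{960}$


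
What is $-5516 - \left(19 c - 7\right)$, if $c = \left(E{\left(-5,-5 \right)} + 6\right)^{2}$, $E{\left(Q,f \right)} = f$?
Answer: $-5528$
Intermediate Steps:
$c = 1$ ($c = \left(-5 + 6\right)^{2} = 1^{2} = 1$)
$-5516 - \left(19 c - 7\right) = -5516 - \left(19 \cdot 1 - 7\right) = -5516 - \left(19 - 7\right) = -5516 - 12 = -5528$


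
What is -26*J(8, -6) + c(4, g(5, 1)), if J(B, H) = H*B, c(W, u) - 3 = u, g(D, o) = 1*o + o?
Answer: 1253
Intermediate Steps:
g(D, o) = 2*o (g(D, o) = o + o = 2*o)
c(W, u) = 3 + u
J(B, H) = B*H
-26*J(8, -6) + c(4, g(5, 1)) = -208*(-6) + (3 + 2*1) = -26*(-48) + (3 + 2) = 1248 + 5 = 1253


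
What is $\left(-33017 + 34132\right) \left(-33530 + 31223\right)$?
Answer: $-2572305$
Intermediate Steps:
$\left(-33017 + 34132\right) \left(-33530 + 31223\right) = 1115 \left(-2307\right) = -2572305$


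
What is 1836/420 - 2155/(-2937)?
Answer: 524786/102795 ≈ 5.1052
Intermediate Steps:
1836/420 - 2155/(-2937) = 1836*(1/420) - 2155*(-1/2937) = 153/35 + 2155/2937 = 524786/102795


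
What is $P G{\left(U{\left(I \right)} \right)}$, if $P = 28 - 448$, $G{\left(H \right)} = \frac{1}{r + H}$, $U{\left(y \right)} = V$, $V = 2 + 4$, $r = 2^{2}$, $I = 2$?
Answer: $-42$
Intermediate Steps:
$r = 4$
$V = 6$
$U{\left(y \right)} = 6$
$G{\left(H \right)} = \frac{1}{4 + H}$
$P = -420$ ($P = 28 - 448 = -420$)
$P G{\left(U{\left(I \right)} \right)} = - \frac{420}{4 + 6} = - \frac{420}{10} = \left(-420\right) \frac{1}{10} = -42$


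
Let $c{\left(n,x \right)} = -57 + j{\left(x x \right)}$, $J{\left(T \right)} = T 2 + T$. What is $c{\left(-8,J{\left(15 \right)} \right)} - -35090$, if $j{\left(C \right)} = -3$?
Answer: $35030$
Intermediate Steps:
$J{\left(T \right)} = 3 T$ ($J{\left(T \right)} = 2 T + T = 3 T$)
$c{\left(n,x \right)} = -60$ ($c{\left(n,x \right)} = -57 - 3 = -60$)
$c{\left(-8,J{\left(15 \right)} \right)} - -35090 = -60 - -35090 = -60 + 35090 = 35030$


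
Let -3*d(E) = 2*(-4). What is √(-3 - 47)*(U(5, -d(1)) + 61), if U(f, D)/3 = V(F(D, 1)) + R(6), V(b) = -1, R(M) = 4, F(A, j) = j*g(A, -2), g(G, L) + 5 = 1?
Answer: 350*I*√2 ≈ 494.97*I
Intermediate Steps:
g(G, L) = -4 (g(G, L) = -5 + 1 = -4)
F(A, j) = -4*j (F(A, j) = j*(-4) = -4*j)
d(E) = 8/3 (d(E) = -2*(-4)/3 = -⅓*(-8) = 8/3)
U(f, D) = 9 (U(f, D) = 3*(-1 + 4) = 3*3 = 9)
√(-3 - 47)*(U(5, -d(1)) + 61) = √(-3 - 47)*(9 + 61) = √(-50)*70 = (5*I*√2)*70 = 350*I*√2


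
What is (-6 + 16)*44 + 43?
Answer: 483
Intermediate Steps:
(-6 + 16)*44 + 43 = 10*44 + 43 = 440 + 43 = 483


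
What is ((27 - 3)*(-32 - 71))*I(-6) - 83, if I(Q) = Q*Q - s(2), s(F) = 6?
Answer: -74243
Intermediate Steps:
I(Q) = -6 + Q² (I(Q) = Q*Q - 1*6 = Q² - 6 = -6 + Q²)
((27 - 3)*(-32 - 71))*I(-6) - 83 = ((27 - 3)*(-32 - 71))*(-6 + (-6)²) - 83 = (24*(-103))*(-6 + 36) - 83 = -2472*30 - 83 = -74160 - 83 = -74243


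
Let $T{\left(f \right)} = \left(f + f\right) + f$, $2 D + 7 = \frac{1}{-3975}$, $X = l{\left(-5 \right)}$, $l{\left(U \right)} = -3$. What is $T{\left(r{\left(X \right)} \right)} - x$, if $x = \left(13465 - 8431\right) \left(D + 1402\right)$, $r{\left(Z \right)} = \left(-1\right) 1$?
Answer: $- \frac{9328068061}{1325} \approx -7.04 \cdot 10^{6}$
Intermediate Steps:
$X = -3$
$r{\left(Z \right)} = -1$
$D = - \frac{13913}{3975}$ ($D = - \frac{7}{2} + \frac{1}{2 \left(-3975\right)} = - \frac{7}{2} + \frac{1}{2} \left(- \frac{1}{3975}\right) = - \frac{7}{2} - \frac{1}{7950} = - \frac{13913}{3975} \approx -3.5001$)
$T{\left(f \right)} = 3 f$ ($T{\left(f \right)} = 2 f + f = 3 f$)
$x = \frac{9328064086}{1325}$ ($x = \left(13465 - 8431\right) \left(- \frac{13913}{3975} + 1402\right) = 5034 \cdot \frac{5559037}{3975} = \frac{9328064086}{1325} \approx 7.04 \cdot 10^{6}$)
$T{\left(r{\left(X \right)} \right)} - x = 3 \left(-1\right) - \frac{9328064086}{1325} = -3 - \frac{9328064086}{1325} = - \frac{9328068061}{1325}$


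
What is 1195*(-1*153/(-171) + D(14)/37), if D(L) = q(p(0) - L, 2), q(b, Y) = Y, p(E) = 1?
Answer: 797065/703 ≈ 1133.8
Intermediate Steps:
D(L) = 2
1195*(-1*153/(-171) + D(14)/37) = 1195*(-1*153/(-171) + 2/37) = 1195*(-153*(-1/171) + 2*(1/37)) = 1195*(17/19 + 2/37) = 1195*(667/703) = 797065/703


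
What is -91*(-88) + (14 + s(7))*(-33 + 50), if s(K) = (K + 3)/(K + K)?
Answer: 57807/7 ≈ 8258.1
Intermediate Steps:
s(K) = (3 + K)/(2*K) (s(K) = (3 + K)/((2*K)) = (3 + K)*(1/(2*K)) = (3 + K)/(2*K))
-91*(-88) + (14 + s(7))*(-33 + 50) = -91*(-88) + (14 + (½)*(3 + 7)/7)*(-33 + 50) = 8008 + (14 + (½)*(⅐)*10)*17 = 8008 + (14 + 5/7)*17 = 8008 + (103/7)*17 = 8008 + 1751/7 = 57807/7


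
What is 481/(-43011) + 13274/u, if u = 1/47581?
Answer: 27165325833653/43011 ≈ 6.3159e+8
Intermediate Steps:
u = 1/47581 ≈ 2.1017e-5
481/(-43011) + 13274/u = 481/(-43011) + 13274/(1/47581) = 481*(-1/43011) + 13274*47581 = -481/43011 + 631590194 = 27165325833653/43011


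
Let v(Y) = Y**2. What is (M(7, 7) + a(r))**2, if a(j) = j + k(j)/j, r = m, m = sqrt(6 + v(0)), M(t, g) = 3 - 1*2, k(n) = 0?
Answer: (1 + sqrt(6))**2 ≈ 11.899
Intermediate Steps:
M(t, g) = 1 (M(t, g) = 3 - 2 = 1)
m = sqrt(6) (m = sqrt(6 + 0**2) = sqrt(6 + 0) = sqrt(6) ≈ 2.4495)
r = sqrt(6) ≈ 2.4495
a(j) = j (a(j) = j + 0/j = j + 0 = j)
(M(7, 7) + a(r))**2 = (1 + sqrt(6))**2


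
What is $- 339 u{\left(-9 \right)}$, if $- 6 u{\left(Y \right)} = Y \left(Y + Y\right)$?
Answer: $9153$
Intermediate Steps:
$u{\left(Y \right)} = - \frac{Y^{2}}{3}$ ($u{\left(Y \right)} = - \frac{Y \left(Y + Y\right)}{6} = - \frac{Y 2 Y}{6} = - \frac{2 Y^{2}}{6} = - \frac{Y^{2}}{3}$)
$- 339 u{\left(-9 \right)} = - 339 \left(- \frac{\left(-9\right)^{2}}{3}\right) = - 339 \left(\left(- \frac{1}{3}\right) 81\right) = \left(-339\right) \left(-27\right) = 9153$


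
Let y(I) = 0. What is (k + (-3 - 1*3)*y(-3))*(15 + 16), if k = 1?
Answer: 31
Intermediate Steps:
(k + (-3 - 1*3)*y(-3))*(15 + 16) = (1 + (-3 - 1*3)*0)*(15 + 16) = (1 + (-3 - 3)*0)*31 = (1 - 6*0)*31 = (1 + 0)*31 = 1*31 = 31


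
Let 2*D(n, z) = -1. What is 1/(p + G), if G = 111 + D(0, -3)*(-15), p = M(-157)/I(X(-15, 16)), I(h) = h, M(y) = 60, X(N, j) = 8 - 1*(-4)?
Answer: 2/247 ≈ 0.0080972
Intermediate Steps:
X(N, j) = 12 (X(N, j) = 8 + 4 = 12)
D(n, z) = -½ (D(n, z) = (½)*(-1) = -½)
p = 5 (p = 60/12 = 60*(1/12) = 5)
G = 237/2 (G = 111 - ½*(-15) = 111 + 15/2 = 237/2 ≈ 118.50)
1/(p + G) = 1/(5 + 237/2) = 1/(247/2) = 2/247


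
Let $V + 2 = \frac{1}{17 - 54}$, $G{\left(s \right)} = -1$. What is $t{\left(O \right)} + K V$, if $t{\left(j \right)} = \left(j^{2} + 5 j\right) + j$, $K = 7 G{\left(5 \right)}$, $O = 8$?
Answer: $\frac{4669}{37} \approx 126.19$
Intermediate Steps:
$V = - \frac{75}{37}$ ($V = -2 + \frac{1}{17 - 54} = -2 + \frac{1}{-37} = -2 - \frac{1}{37} = - \frac{75}{37} \approx -2.027$)
$K = -7$ ($K = 7 \left(-1\right) = -7$)
$t{\left(j \right)} = j^{2} + 6 j$
$t{\left(O \right)} + K V = 8 \left(6 + 8\right) - - \frac{525}{37} = 8 \cdot 14 + \frac{525}{37} = 112 + \frac{525}{37} = \frac{4669}{37}$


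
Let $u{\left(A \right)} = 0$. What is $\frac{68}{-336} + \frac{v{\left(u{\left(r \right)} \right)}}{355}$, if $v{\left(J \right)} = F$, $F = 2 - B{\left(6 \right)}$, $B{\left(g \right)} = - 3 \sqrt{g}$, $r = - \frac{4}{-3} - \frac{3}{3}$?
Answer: $- \frac{5867}{29820} + \frac{3 \sqrt{6}}{355} \approx -0.17605$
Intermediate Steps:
$r = \frac{1}{3}$ ($r = \left(-4\right) \left(- \frac{1}{3}\right) - 1 = \frac{4}{3} - 1 = \frac{1}{3} \approx 0.33333$)
$F = 2 + 3 \sqrt{6}$ ($F = 2 - - 3 \sqrt{6} = 2 + 3 \sqrt{6} \approx 9.3485$)
$v{\left(J \right)} = 2 + 3 \sqrt{6}$
$\frac{68}{-336} + \frac{v{\left(u{\left(r \right)} \right)}}{355} = \frac{68}{-336} + \frac{2 + 3 \sqrt{6}}{355} = 68 \left(- \frac{1}{336}\right) + \left(2 + 3 \sqrt{6}\right) \frac{1}{355} = - \frac{17}{84} + \left(\frac{2}{355} + \frac{3 \sqrt{6}}{355}\right) = - \frac{5867}{29820} + \frac{3 \sqrt{6}}{355}$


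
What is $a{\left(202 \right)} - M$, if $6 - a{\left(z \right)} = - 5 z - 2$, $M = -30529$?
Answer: $31547$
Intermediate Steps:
$a{\left(z \right)} = 8 + 5 z$ ($a{\left(z \right)} = 6 - \left(- 5 z - 2\right) = 6 - \left(-2 - 5 z\right) = 6 + \left(2 + 5 z\right) = 8 + 5 z$)
$a{\left(202 \right)} - M = \left(8 + 5 \cdot 202\right) - -30529 = \left(8 + 1010\right) + 30529 = 1018 + 30529 = 31547$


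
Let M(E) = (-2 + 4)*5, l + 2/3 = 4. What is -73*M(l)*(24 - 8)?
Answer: -11680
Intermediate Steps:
l = 10/3 (l = -⅔ + 4 = 10/3 ≈ 3.3333)
M(E) = 10 (M(E) = 2*5 = 10)
-73*M(l)*(24 - 8) = -730*(24 - 8) = -730*16 = -73*160 = -11680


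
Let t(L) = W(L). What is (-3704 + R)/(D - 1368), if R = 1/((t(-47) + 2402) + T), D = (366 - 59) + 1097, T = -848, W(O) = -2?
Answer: -5748607/55872 ≈ -102.89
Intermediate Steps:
D = 1404 (D = 307 + 1097 = 1404)
t(L) = -2
R = 1/1552 (R = 1/((-2 + 2402) - 848) = 1/(2400 - 848) = 1/1552 ≈ 0.00064433)
(-3704 + R)/(D - 1368) = (-3704 + 1/1552)/(1404 - 1368) = -5748607/1552/36 = -5748607/1552*1/36 = -5748607/55872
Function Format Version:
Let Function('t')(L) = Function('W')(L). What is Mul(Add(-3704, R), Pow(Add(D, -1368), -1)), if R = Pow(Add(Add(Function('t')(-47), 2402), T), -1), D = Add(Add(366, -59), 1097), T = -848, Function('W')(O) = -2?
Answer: Rational(-5748607, 55872) ≈ -102.89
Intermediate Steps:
D = 1404 (D = Add(307, 1097) = 1404)
Function('t')(L) = -2
R = Rational(1, 1552) (R = Pow(Add(Add(-2, 2402), -848), -1) = Pow(Add(2400, -848), -1) = Pow(1552, -1) = Rational(1, 1552) ≈ 0.00064433)
Mul(Add(-3704, R), Pow(Add(D, -1368), -1)) = Mul(Add(-3704, Rational(1, 1552)), Pow(Add(1404, -1368), -1)) = Mul(Rational(-5748607, 1552), Pow(36, -1)) = Mul(Rational(-5748607, 1552), Rational(1, 36)) = Rational(-5748607, 55872)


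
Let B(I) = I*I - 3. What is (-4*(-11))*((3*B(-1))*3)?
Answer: -792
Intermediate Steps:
B(I) = -3 + I² (B(I) = I² - 3 = -3 + I²)
(-4*(-11))*((3*B(-1))*3) = (-4*(-11))*((3*(-3 + (-1)²))*3) = 44*((3*(-3 + 1))*3) = 44*((3*(-2))*3) = 44*(-6*3) = 44*(-18) = -792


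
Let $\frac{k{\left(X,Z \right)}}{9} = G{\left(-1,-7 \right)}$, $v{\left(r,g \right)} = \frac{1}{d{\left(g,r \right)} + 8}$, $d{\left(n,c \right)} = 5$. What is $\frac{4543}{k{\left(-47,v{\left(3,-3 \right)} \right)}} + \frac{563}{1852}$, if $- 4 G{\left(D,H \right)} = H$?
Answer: $\frac{4812859}{16668} \approx 288.75$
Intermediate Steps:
$G{\left(D,H \right)} = - \frac{H}{4}$
$v{\left(r,g \right)} = \frac{1}{13}$ ($v{\left(r,g \right)} = \frac{1}{5 + 8} = \frac{1}{13}$)
$k{\left(X,Z \right)} = \frac{63}{4}$ ($k{\left(X,Z \right)} = 9 \left(\left(- \frac{1}{4}\right) \left(-7\right)\right) = 9 \cdot \frac{7}{4} = \frac{63}{4}$)
$\frac{4543}{k{\left(-47,v{\left(3,-3 \right)} \right)}} + \frac{563}{1852} = \frac{4543}{\frac{63}{4}} + \frac{563}{1852} = 4543 \cdot \frac{4}{63} + 563 \cdot \frac{1}{1852} = \frac{2596}{9} + \frac{563}{1852} = \frac{4812859}{16668}$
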